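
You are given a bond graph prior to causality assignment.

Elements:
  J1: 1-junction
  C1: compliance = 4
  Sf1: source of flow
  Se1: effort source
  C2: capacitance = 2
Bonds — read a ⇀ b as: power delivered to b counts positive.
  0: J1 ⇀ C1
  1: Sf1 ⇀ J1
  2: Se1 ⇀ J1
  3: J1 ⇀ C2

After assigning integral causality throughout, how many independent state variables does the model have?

b1 stroke at Sf1  (Sf1 fixes flow; stroke at Sf1)
b2 stroke at J1  (Se1 (Se) sets effort on bond)
b0 stroke at J1  (J1: bond 1 brought flow, rest push out)
b3 stroke at J1  (J1 flow already set via bond 1)

2  (C1, C2 all integral)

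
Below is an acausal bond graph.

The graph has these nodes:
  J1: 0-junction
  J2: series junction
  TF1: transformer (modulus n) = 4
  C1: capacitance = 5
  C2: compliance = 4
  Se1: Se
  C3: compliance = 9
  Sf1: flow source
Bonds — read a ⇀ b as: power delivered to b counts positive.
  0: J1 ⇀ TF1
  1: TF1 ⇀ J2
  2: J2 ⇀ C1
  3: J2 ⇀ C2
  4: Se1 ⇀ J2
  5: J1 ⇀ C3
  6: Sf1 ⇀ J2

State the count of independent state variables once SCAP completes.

b4 |J2  (Se1 fixes effort; stroke away)
b6 |Sf1  (Sf1: flow source, stroke at near end)
b1 |J2  (J2 flow already set via bond 6)
b2 |J2  (common-f at J2 fixed by 6)
b3 |J2  (1-jn J2 has f-setter on 6)
b0 |TF1  (through TF1, causality passes straight; one stroke at TF1)
b5 |J1  (only one effort-in slot at J1)

3  (C1, C2, C3 all integral)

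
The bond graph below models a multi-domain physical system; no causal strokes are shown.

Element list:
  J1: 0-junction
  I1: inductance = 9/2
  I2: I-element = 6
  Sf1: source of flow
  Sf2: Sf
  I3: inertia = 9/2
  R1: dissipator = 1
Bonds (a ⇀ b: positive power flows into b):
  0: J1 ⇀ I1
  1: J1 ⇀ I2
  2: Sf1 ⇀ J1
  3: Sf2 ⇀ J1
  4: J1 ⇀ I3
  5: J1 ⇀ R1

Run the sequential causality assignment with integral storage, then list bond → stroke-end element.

b0 →I1
b1 →I2
b2 →Sf1
b3 →Sf2
b4 →I3
b5 →J1

b2 stroke at Sf1  (Sf1: flow source, stroke at near end)
b3 stroke at Sf2  (Sf2 (Sf) sets flow on bond)
b0 stroke at I1  (prefer integral on I1)
b1 stroke at I2  (I2 outputs flow p/I2)
b4 stroke at I3  (I3 outputs flow p/I3)
b5 stroke at J1  (J1 needs exactly one e-in)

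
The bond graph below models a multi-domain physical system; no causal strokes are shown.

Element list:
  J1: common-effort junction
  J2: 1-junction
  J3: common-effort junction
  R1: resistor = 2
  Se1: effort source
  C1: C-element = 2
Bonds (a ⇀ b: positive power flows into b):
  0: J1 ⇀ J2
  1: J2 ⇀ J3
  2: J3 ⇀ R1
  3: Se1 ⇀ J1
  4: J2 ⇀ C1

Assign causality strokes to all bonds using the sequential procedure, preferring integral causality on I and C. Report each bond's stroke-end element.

b0 |J2
b1 |J3
b2 |R1
b3 |J1
b4 |J2

bond 3 stroke→J1  (Se1 fixes effort; stroke away)
bond 0 stroke→J2  (0-jn J1 has e-setter on 3)
bond 4 stroke→J2  (C1: C, integral causality)
bond 1 stroke→J3  (J2: last free bond brings flow in)
bond 2 stroke→R1  (J3 effort already set via bond 1)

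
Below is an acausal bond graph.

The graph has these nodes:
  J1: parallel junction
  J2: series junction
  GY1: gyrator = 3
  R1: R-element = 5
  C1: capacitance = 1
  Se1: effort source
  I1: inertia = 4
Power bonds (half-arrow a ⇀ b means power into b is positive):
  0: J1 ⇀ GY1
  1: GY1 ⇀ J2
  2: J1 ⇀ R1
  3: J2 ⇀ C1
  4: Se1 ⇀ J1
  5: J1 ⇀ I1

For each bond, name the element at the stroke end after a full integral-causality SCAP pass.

b4 →J1  (Se1 fixes effort; stroke away)
b0 →GY1  (J1: bond 4 brought effort, rest push out)
b2 →R1  (J1 effort already set via bond 4)
b5 →I1  (J1: bond 4 brought effort, rest push out)
b1 →GY1  (GY1: gyrator matches bond 0)
b3 →J2  (common-f at J2 fixed by 1)

bond 0 →GY1
bond 1 →GY1
bond 2 →R1
bond 3 →J2
bond 4 →J1
bond 5 →I1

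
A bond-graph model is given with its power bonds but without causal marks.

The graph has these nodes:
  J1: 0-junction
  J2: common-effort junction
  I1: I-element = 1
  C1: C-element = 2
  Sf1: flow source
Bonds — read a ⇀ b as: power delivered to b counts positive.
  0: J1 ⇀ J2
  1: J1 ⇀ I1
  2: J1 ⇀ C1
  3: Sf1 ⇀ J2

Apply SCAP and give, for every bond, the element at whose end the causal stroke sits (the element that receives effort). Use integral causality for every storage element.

#0 |J2
#1 |I1
#2 |J1
#3 |Sf1

#3 |Sf1  (Sf1 (Sf) sets flow on bond)
#0 |J2  (J2: last free bond brings effort in)
#1 |I1  (I1 outputs flow p/I1)
#2 |J1  (only one effort-in slot at J1)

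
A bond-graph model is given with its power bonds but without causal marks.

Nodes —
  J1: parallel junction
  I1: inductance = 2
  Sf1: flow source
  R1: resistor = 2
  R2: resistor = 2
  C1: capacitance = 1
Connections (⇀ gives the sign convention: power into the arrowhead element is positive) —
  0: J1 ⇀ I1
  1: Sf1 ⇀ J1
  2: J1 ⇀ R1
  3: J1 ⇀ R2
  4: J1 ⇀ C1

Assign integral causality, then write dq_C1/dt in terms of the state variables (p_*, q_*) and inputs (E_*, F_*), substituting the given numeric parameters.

β1 |Sf1  (Sf1 fixes flow; stroke at Sf1)
β0 |I1  (I1 outputs flow p/I1)
β4 |J1  (C1 integral (e out))
β2 |R1  (common-e at J1 fixed by 4)
β3 |R2  (J1: bond 4 brought effort, rest push out)

dq_C1/dt = F_Sf1 - p_I1/2 - q_C1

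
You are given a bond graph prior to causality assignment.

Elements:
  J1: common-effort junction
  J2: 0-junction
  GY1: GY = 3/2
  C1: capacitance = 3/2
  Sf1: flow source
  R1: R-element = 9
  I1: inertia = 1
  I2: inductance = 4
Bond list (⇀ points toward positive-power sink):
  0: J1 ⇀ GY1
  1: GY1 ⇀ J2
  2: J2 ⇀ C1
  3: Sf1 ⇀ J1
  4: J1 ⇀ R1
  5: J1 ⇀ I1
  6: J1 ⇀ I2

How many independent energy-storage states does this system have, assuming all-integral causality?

β3 |Sf1  (Sf1 fixes flow; stroke at Sf1)
β2 |J2  (C1 outputs effort q/C1)
β1 |GY1  (common-e at J2 fixed by 2)
β0 |GY1  (GY1 both-in/both-out from 1)
β5 |I1  (I1 outputs flow p/I1)
β6 |I2  (I2 integral (f out))
β4 |J1  (J1 needs exactly one e-in)

3  (C1, I1, I2 all integral)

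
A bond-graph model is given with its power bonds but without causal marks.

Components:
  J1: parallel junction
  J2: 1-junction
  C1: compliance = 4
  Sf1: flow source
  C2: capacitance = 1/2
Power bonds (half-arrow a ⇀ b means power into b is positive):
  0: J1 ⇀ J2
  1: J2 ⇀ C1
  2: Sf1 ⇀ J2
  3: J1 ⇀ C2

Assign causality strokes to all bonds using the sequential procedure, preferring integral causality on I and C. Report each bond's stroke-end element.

#0 stroke at J2
#1 stroke at J2
#2 stroke at Sf1
#3 stroke at J1

b2 →Sf1  (source Sf1 imposes f)
b0 →J2  (J2: bond 2 brought flow, rest push out)
b1 →J2  (J2: bond 2 brought flow, rest push out)
b3 →J1  (only one effort-in slot at J1)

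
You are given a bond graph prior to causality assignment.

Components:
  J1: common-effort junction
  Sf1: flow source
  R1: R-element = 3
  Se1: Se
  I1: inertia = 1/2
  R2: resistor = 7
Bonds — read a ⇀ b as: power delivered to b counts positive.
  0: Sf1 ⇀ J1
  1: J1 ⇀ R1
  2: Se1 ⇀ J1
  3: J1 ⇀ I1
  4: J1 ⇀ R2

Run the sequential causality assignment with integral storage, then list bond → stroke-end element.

bond 0 stroke→Sf1
bond 1 stroke→R1
bond 2 stroke→J1
bond 3 stroke→I1
bond 4 stroke→R2

#0 →Sf1  (Sf1 (Sf) sets flow on bond)
#2 →J1  (Se1: effort source, stroke at far end)
#1 →R1  (0-jn J1 has e-setter on 2)
#3 →I1  (0-jn J1 has e-setter on 2)
#4 →R2  (common-e at J1 fixed by 2)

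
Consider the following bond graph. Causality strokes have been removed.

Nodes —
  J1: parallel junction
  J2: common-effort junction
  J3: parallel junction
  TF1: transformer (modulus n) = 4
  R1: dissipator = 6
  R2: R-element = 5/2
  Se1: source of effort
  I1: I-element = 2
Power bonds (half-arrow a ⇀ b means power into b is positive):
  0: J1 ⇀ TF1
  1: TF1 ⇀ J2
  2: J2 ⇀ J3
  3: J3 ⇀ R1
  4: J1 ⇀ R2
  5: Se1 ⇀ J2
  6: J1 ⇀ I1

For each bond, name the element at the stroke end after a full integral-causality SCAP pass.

β0 →J1
β1 →TF1
β2 →J3
β3 →R1
β4 →R2
β5 →J2
β6 →I1

b5 stroke at J2  (Se1 (Se) sets effort on bond)
b1 stroke at TF1  (J2 effort already set via bond 5)
b2 stroke at J3  (common-e at J2 fixed by 5)
b3 stroke at R1  (J3 effort already set via bond 2)
b0 stroke at J1  (TF TF1: opposite of bond 1)
b4 stroke at R2  (J1: bond 0 brought effort, rest push out)
b6 stroke at I1  (J1: bond 0 brought effort, rest push out)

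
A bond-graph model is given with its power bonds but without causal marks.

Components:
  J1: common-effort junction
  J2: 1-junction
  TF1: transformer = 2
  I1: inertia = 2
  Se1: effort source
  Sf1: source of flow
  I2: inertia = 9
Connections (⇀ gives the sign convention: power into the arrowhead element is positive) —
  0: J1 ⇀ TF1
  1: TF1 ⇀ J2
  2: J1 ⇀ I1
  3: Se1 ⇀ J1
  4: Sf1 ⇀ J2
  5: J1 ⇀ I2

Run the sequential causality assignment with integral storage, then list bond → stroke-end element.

bond 3 stroke at J1  (source Se1 imposes e)
bond 4 stroke at Sf1  (source Sf1 imposes f)
bond 0 stroke at TF1  (J1 effort already set via bond 3)
bond 2 stroke at I1  (J1 effort already set via bond 3)
bond 5 stroke at I2  (J1 effort already set via bond 3)
bond 1 stroke at J2  (J2: bond 4 brought flow, rest push out)

β0 →TF1
β1 →J2
β2 →I1
β3 →J1
β4 →Sf1
β5 →I2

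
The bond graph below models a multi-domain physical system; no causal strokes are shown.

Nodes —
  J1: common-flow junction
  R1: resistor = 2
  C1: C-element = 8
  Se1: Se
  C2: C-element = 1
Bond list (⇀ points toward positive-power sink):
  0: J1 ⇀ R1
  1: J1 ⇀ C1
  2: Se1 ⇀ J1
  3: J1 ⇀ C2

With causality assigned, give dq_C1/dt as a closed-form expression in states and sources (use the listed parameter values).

dq_C1/dt = E_Se1/2 - q_C1/16 - q_C2/2

bond 2 stroke→J1  (Se1 fixes effort; stroke away)
bond 1 stroke→J1  (prefer integral on C1)
bond 3 stroke→J1  (C2: C, integral causality)
bond 0 stroke→R1  (J1: last free bond brings flow in)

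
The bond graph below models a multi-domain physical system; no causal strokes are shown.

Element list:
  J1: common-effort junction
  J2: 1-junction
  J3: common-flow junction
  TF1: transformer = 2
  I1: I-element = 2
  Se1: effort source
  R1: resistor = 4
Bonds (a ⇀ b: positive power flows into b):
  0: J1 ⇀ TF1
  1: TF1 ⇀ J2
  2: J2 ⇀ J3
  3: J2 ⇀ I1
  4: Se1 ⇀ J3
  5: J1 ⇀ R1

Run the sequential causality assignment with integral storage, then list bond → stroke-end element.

#4 →J3  (source Se1 imposes e)
#2 →J2  (only one flow-in slot at J3)
#3 →I1  (I1 integral (f out))
#1 →J2  (J2: bond 3 brought flow, rest push out)
#0 →TF1  (TF1: transformer flips bond 1)
#5 →J1  (closing 0-jn rule on J1)

#0 →TF1
#1 →J2
#2 →J2
#3 →I1
#4 →J3
#5 →J1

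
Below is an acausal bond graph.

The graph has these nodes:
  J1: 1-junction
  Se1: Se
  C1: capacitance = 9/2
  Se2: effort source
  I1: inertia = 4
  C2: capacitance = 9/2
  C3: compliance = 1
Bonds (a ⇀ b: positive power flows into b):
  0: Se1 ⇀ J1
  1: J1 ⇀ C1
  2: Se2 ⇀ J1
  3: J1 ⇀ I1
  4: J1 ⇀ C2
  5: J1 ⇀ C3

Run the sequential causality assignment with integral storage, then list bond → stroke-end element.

#0 →J1
#1 →J1
#2 →J1
#3 →I1
#4 →J1
#5 →J1

β0 |J1  (Se1: effort source, stroke at far end)
β2 |J1  (Se2 fixes effort; stroke away)
β1 |J1  (prefer integral on C1)
β3 |I1  (I1: I, integral causality)
β4 |J1  (common-f at J1 fixed by 3)
β5 |J1  (common-f at J1 fixed by 3)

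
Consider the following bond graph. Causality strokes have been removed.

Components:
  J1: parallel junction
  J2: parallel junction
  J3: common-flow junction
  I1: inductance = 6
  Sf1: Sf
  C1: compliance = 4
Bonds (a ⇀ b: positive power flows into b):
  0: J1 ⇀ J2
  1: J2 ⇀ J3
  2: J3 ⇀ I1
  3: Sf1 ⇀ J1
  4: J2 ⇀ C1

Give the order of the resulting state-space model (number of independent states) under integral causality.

2  (C1, I1 all integral)

#3 stroke at Sf1  (Sf1 (Sf) sets flow on bond)
#0 stroke at J1  (only one effort-in slot at J1)
#2 stroke at I1  (prefer integral on I1)
#1 stroke at J3  (common-f at J3 fixed by 2)
#4 stroke at J2  (J2 needs exactly one e-in)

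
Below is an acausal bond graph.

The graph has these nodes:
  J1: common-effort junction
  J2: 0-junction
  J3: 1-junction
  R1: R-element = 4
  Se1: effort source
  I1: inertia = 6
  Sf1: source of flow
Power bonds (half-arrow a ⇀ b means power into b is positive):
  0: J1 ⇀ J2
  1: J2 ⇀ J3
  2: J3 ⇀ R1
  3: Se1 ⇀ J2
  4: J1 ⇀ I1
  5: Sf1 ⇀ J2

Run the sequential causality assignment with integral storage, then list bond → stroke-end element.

bond 0 stroke→J1
bond 1 stroke→J3
bond 2 stroke→R1
bond 3 stroke→J2
bond 4 stroke→I1
bond 5 stroke→Sf1

bond 3 |J2  (source Se1 imposes e)
bond 5 |Sf1  (Sf1: flow source, stroke at near end)
bond 0 |J1  (J2: bond 3 brought effort, rest push out)
bond 1 |J3  (0-jn J2 has e-setter on 3)
bond 2 |R1  (only one flow-in slot at J3)
bond 4 |I1  (common-e at J1 fixed by 0)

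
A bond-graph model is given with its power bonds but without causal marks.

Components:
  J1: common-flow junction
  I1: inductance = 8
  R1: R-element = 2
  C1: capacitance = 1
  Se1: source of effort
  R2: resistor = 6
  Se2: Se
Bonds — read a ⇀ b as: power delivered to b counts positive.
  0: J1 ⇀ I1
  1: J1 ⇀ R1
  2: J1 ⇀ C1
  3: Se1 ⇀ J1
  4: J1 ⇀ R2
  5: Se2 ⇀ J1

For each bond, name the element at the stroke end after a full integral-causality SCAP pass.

#0 stroke→I1
#1 stroke→J1
#2 stroke→J1
#3 stroke→J1
#4 stroke→J1
#5 stroke→J1

#3 |J1  (Se1: effort source, stroke at far end)
#5 |J1  (Se2 fixes effort; stroke away)
#0 |I1  (I1: I, integral causality)
#1 |J1  (J1 flow already set via bond 0)
#2 |J1  (J1: bond 0 brought flow, rest push out)
#4 |J1  (common-f at J1 fixed by 0)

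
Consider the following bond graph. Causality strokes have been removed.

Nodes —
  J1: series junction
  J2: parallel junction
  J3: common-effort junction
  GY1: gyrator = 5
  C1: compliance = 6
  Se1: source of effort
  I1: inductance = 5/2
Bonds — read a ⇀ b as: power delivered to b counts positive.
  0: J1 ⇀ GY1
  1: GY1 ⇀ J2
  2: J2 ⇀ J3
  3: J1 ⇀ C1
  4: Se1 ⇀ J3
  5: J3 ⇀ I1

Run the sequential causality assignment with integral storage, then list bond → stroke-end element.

#4 stroke→J3  (Se1 (Se) sets effort on bond)
#2 stroke→J2  (common-e at J3 fixed by 4)
#5 stroke→I1  (0-jn J3 has e-setter on 4)
#1 stroke→GY1  (J2 effort already set via bond 2)
#0 stroke→GY1  (GY1 both-in/both-out from 1)
#3 stroke→J1  (J1: bond 0 brought flow, rest push out)

β0 stroke at GY1
β1 stroke at GY1
β2 stroke at J2
β3 stroke at J1
β4 stroke at J3
β5 stroke at I1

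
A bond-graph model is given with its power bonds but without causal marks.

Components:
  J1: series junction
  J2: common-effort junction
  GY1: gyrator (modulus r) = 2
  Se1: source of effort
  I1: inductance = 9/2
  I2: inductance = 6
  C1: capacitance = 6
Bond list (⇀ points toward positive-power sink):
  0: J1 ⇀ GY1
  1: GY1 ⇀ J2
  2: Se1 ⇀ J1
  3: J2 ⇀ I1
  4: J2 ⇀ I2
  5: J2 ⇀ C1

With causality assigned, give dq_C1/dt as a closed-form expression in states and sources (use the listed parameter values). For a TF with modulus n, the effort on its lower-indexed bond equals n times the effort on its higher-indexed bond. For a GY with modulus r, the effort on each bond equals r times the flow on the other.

dq_C1/dt = E_Se1/2 - 2*p_I1/9 - p_I2/6

bond 2 →J1  (Se1 (Se) sets effort on bond)
bond 0 →GY1  (J1 needs exactly one f-in)
bond 1 →GY1  (GY GY1: same side as bond 0)
bond 3 →I1  (prefer integral on I1)
bond 4 →I2  (I2: I, integral causality)
bond 5 →J2  (only one effort-in slot at J2)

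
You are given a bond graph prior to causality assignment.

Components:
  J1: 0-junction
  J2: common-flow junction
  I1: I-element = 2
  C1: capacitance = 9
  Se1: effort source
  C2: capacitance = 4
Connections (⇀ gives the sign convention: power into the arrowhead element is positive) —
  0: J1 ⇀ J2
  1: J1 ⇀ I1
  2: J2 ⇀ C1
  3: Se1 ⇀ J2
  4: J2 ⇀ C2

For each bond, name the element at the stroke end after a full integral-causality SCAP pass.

#0 stroke→J1
#1 stroke→I1
#2 stroke→J2
#3 stroke→J2
#4 stroke→J2

#3 |J2  (Se1: effort source, stroke at far end)
#1 |I1  (I1: I, integral causality)
#0 |J1  (only one effort-in slot at J1)
#2 |J2  (J2: bond 0 brought flow, rest push out)
#4 |J2  (J2 flow already set via bond 0)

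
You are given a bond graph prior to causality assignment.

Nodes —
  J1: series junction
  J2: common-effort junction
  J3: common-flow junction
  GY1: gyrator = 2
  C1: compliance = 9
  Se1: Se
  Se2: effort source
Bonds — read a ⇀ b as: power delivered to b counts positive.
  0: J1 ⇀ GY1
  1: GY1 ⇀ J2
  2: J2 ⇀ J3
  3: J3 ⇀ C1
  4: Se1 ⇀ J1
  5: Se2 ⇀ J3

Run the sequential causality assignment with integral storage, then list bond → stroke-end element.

#0 →GY1
#1 →GY1
#2 →J2
#3 →J3
#4 →J1
#5 →J3

b4 →J1  (Se1 (Se) sets effort on bond)
b5 →J3  (source Se2 imposes e)
b0 →GY1  (J1 needs exactly one f-in)
b1 →GY1  (GY GY1: same side as bond 0)
b2 →J2  (closing 0-jn rule on J2)
b3 →J3  (common-f at J3 fixed by 2)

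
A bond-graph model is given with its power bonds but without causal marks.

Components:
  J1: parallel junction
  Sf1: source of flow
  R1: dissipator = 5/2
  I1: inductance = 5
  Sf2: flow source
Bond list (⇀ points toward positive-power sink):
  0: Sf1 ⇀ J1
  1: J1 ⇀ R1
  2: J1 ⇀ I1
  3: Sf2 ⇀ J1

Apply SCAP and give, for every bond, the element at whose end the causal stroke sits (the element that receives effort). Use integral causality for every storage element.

β0 stroke→Sf1  (Sf1: flow source, stroke at near end)
β3 stroke→Sf2  (Sf2: flow source, stroke at near end)
β2 stroke→I1  (I1 outputs flow p/I1)
β1 stroke→J1  (J1 needs exactly one e-in)

b0 stroke at Sf1
b1 stroke at J1
b2 stroke at I1
b3 stroke at Sf2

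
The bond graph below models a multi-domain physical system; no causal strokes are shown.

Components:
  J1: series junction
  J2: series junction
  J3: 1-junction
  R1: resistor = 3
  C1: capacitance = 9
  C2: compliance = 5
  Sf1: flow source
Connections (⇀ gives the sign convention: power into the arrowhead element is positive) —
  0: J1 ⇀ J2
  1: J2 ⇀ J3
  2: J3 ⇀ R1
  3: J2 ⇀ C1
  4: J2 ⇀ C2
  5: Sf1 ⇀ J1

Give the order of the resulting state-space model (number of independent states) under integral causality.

2  (C1, C2 all integral)

β5 stroke→Sf1  (source Sf1 imposes f)
β0 stroke→J1  (J1: bond 5 brought flow, rest push out)
β1 stroke→J2  (common-f at J2 fixed by 0)
β3 stroke→J2  (J2: bond 0 brought flow, rest push out)
β4 stroke→J2  (J2 flow already set via bond 0)
β2 stroke→J3  (1-jn J3 has f-setter on 1)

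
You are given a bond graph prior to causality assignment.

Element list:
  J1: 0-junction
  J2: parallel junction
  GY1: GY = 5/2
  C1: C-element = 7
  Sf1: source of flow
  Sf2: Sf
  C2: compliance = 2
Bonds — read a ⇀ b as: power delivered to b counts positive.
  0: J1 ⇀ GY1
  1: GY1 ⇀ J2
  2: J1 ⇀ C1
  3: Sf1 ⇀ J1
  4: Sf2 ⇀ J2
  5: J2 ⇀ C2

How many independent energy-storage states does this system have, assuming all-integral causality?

#3 →Sf1  (Sf1 fixes flow; stroke at Sf1)
#4 →Sf2  (source Sf2 imposes f)
#2 →J1  (prefer integral on C1)
#0 →GY1  (0-jn J1 has e-setter on 2)
#1 →GY1  (GY1: gyrator matches bond 0)
#5 →J2  (J2: last free bond brings effort in)

2  (C1, C2 all integral)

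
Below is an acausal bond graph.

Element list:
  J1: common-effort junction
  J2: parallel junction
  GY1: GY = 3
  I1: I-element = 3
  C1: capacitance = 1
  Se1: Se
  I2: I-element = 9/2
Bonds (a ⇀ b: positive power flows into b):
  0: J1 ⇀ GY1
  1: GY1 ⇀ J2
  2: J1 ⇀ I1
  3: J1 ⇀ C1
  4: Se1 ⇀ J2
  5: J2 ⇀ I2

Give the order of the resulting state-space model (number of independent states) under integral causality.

3  (C1, I1, I2 all integral)

β4 |J2  (Se1 fixes effort; stroke away)
β1 |GY1  (J2 effort already set via bond 4)
β5 |I2  (J2: bond 4 brought effort, rest push out)
β0 |GY1  (GY1 both-in/both-out from 1)
β2 |I1  (I1 integral (f out))
β3 |J1  (J1 needs exactly one e-in)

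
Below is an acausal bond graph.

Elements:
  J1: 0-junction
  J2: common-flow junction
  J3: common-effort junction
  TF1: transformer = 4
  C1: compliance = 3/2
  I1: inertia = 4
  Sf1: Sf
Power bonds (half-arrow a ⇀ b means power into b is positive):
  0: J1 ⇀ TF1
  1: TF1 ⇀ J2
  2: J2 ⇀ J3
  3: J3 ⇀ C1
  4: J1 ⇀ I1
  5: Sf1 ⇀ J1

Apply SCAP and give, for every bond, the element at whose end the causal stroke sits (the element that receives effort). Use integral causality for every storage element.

b5 →Sf1  (Sf1 fixes flow; stroke at Sf1)
b3 →J3  (C1 outputs effort q/C1)
b2 →J2  (J3: bond 3 brought effort, rest push out)
b1 →TF1  (only one flow-in slot at J2)
b0 →J1  (through TF1, causality passes straight; one stroke at TF1)
b4 →I1  (common-e at J1 fixed by 0)

β0 stroke→J1
β1 stroke→TF1
β2 stroke→J2
β3 stroke→J3
β4 stroke→I1
β5 stroke→Sf1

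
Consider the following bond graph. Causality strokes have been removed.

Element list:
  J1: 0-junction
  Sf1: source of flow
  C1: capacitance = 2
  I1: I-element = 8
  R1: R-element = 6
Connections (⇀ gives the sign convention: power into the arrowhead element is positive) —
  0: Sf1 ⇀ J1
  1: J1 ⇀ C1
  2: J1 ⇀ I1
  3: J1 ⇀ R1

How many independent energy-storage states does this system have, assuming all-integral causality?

2  (C1, I1 all integral)

b0 |Sf1  (source Sf1 imposes f)
b1 |J1  (C1 integral (e out))
b2 |I1  (0-jn J1 has e-setter on 1)
b3 |R1  (common-e at J1 fixed by 1)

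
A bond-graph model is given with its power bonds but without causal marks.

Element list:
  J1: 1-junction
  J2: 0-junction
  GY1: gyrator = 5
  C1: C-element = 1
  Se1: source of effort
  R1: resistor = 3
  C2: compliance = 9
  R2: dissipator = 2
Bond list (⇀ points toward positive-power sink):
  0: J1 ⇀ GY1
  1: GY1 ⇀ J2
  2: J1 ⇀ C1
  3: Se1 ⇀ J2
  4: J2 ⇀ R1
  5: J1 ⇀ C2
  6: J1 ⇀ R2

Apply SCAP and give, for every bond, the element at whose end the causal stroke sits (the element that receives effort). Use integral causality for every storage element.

β0 stroke at GY1
β1 stroke at GY1
β2 stroke at J1
β3 stroke at J2
β4 stroke at R1
β5 stroke at J1
β6 stroke at J1

#3 →J2  (Se1 fixes effort; stroke away)
#1 →GY1  (J2: bond 3 brought effort, rest push out)
#4 →R1  (common-e at J2 fixed by 3)
#0 →GY1  (GY1: gyrator matches bond 1)
#2 →J1  (common-f at J1 fixed by 0)
#5 →J1  (common-f at J1 fixed by 0)
#6 →J1  (1-jn J1 has f-setter on 0)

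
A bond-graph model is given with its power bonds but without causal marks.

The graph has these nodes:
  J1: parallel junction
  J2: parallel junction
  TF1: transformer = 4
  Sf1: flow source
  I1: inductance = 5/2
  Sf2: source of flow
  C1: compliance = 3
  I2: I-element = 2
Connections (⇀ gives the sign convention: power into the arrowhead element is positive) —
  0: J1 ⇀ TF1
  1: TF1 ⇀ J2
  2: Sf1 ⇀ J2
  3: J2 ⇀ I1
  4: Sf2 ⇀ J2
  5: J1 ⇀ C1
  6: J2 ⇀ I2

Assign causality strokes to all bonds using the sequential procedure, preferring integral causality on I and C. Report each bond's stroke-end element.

#2 stroke at Sf1  (Sf1 fixes flow; stroke at Sf1)
#4 stroke at Sf2  (source Sf2 imposes f)
#3 stroke at I1  (I1 outputs flow p/I1)
#5 stroke at J1  (C1 outputs effort q/C1)
#0 stroke at TF1  (J1 effort already set via bond 5)
#1 stroke at J2  (TF TF1: opposite of bond 0)
#6 stroke at I2  (common-e at J2 fixed by 1)

b0 stroke→TF1
b1 stroke→J2
b2 stroke→Sf1
b3 stroke→I1
b4 stroke→Sf2
b5 stroke→J1
b6 stroke→I2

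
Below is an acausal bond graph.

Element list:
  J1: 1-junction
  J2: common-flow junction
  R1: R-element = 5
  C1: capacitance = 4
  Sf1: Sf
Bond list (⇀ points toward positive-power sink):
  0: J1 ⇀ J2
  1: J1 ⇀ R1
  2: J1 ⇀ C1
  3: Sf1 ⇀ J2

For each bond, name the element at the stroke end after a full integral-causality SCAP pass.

β0 stroke at J2
β1 stroke at J1
β2 stroke at J1
β3 stroke at Sf1

β3 stroke→Sf1  (Sf1 fixes flow; stroke at Sf1)
β0 stroke→J2  (common-f at J2 fixed by 3)
β1 stroke→J1  (J1: bond 0 brought flow, rest push out)
β2 stroke→J1  (J1 flow already set via bond 0)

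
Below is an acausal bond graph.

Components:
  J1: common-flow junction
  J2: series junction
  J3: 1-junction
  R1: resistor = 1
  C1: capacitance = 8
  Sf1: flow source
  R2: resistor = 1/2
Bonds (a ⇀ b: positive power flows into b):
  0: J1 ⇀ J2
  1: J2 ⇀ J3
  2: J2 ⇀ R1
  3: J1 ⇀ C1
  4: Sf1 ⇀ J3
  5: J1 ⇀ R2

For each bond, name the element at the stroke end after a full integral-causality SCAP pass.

b4 →Sf1  (Sf1 (Sf) sets flow on bond)
b1 →J3  (common-f at J3 fixed by 4)
b0 →J2  (J2: bond 1 brought flow, rest push out)
b2 →J2  (J2 flow already set via bond 1)
b3 →J1  (J1 flow already set via bond 0)
b5 →J1  (J1 flow already set via bond 0)

#0 |J2
#1 |J3
#2 |J2
#3 |J1
#4 |Sf1
#5 |J1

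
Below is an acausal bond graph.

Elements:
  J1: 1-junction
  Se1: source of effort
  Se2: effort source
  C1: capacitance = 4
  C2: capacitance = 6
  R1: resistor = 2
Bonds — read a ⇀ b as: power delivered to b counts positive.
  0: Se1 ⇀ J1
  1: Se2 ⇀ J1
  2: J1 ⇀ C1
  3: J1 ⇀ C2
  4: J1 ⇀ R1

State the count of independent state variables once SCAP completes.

2  (C1, C2 all integral)

bond 0 stroke at J1  (Se1 (Se) sets effort on bond)
bond 1 stroke at J1  (Se2 fixes effort; stroke away)
bond 2 stroke at J1  (prefer integral on C1)
bond 3 stroke at J1  (C2 outputs effort q/C2)
bond 4 stroke at R1  (closing 1-jn rule on J1)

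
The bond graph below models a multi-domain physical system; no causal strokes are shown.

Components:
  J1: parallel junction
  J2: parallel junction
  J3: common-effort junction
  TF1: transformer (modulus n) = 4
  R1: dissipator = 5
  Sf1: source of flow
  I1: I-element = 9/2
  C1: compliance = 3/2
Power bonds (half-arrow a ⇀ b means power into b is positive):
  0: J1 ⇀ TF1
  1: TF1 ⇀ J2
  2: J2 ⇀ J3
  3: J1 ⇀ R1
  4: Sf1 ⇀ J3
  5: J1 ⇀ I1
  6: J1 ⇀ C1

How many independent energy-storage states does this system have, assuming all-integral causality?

b4 →Sf1  (Sf1: flow source, stroke at near end)
b2 →J3  (closing 0-jn rule on J3)
b1 →J2  (closing 0-jn rule on J2)
b0 →TF1  (through TF1, causality passes straight; one stroke at TF1)
b5 →I1  (prefer integral on I1)
b6 →J1  (C1 outputs effort q/C1)
b3 →R1  (J1: bond 6 brought effort, rest push out)

2  (C1, I1 all integral)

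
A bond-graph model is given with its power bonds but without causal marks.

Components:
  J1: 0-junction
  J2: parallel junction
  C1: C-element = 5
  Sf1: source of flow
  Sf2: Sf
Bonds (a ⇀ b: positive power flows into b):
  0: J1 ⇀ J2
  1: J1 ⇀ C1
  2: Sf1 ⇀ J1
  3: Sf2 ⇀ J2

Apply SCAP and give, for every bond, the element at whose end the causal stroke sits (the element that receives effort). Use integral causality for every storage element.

β2 stroke→Sf1  (Sf1 fixes flow; stroke at Sf1)
β3 stroke→Sf2  (Sf2 fixes flow; stroke at Sf2)
β0 stroke→J2  (J2: last free bond brings effort in)
β1 stroke→J1  (only one effort-in slot at J1)

bond 0 stroke at J2
bond 1 stroke at J1
bond 2 stroke at Sf1
bond 3 stroke at Sf2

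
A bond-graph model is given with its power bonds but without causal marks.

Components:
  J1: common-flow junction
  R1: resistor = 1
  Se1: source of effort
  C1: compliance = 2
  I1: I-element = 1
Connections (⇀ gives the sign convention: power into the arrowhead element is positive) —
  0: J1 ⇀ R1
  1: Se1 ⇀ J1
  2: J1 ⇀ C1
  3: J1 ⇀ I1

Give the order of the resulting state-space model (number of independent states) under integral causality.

2  (C1, I1 all integral)

β1 stroke→J1  (Se1: effort source, stroke at far end)
β2 stroke→J1  (C1: C, integral causality)
β3 stroke→I1  (I1 outputs flow p/I1)
β0 stroke→J1  (J1: bond 3 brought flow, rest push out)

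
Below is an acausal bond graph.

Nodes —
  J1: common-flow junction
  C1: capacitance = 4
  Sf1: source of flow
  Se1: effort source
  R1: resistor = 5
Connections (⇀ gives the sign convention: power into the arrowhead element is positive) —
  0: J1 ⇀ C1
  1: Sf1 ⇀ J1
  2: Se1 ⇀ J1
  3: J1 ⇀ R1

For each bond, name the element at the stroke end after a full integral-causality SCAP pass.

bond 1 stroke→Sf1  (Sf1: flow source, stroke at near end)
bond 2 stroke→J1  (Se1 (Se) sets effort on bond)
bond 0 stroke→J1  (J1 flow already set via bond 1)
bond 3 stroke→J1  (1-jn J1 has f-setter on 1)

β0 stroke at J1
β1 stroke at Sf1
β2 stroke at J1
β3 stroke at J1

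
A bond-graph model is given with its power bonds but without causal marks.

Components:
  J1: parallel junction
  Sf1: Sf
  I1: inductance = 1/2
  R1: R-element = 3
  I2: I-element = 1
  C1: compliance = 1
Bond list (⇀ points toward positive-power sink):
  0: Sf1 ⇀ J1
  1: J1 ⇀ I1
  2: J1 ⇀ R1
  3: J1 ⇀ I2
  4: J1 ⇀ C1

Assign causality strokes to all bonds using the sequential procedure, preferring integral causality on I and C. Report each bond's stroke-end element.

#0 |Sf1  (source Sf1 imposes f)
#1 |I1  (I1: I, integral causality)
#3 |I2  (I2 outputs flow p/I2)
#4 |J1  (C1: C, integral causality)
#2 |R1  (0-jn J1 has e-setter on 4)

bond 0 stroke at Sf1
bond 1 stroke at I1
bond 2 stroke at R1
bond 3 stroke at I2
bond 4 stroke at J1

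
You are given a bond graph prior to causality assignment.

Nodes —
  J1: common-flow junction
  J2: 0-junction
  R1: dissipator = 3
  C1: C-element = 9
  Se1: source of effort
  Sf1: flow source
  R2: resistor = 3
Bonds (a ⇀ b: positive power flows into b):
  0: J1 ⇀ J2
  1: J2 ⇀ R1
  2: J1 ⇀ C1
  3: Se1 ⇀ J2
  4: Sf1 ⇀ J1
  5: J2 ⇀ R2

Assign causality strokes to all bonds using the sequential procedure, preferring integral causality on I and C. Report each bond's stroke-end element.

β3 |J2  (Se1: effort source, stroke at far end)
β4 |Sf1  (source Sf1 imposes f)
β0 |J1  (J1 flow already set via bond 4)
β2 |J1  (J1 flow already set via bond 4)
β1 |R1  (J2: bond 3 brought effort, rest push out)
β5 |R2  (0-jn J2 has e-setter on 3)

b0 stroke at J1
b1 stroke at R1
b2 stroke at J1
b3 stroke at J2
b4 stroke at Sf1
b5 stroke at R2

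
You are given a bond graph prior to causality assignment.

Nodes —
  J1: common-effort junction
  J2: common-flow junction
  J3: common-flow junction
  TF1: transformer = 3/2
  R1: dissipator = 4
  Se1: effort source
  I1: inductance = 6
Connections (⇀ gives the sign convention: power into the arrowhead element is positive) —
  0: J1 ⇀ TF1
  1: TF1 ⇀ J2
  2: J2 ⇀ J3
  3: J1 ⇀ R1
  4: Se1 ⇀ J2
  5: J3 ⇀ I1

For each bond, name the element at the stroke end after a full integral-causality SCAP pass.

bond 4 stroke→J2  (Se1 fixes effort; stroke away)
bond 5 stroke→I1  (I1: I, integral causality)
bond 2 stroke→J3  (J3: bond 5 brought flow, rest push out)
bond 1 stroke→J2  (J2 flow already set via bond 2)
bond 0 stroke→TF1  (through TF1, causality passes straight; one stroke at TF1)
bond 3 stroke→J1  (closing 0-jn rule on J1)

b0 →TF1
b1 →J2
b2 →J3
b3 →J1
b4 →J2
b5 →I1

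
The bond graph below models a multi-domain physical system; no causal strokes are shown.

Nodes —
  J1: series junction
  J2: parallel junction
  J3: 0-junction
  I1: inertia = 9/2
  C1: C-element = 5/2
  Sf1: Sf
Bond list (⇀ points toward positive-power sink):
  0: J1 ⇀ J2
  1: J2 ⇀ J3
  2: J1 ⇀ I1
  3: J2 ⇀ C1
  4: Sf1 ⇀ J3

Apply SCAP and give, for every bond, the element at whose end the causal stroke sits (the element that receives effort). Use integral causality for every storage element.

#4 stroke at Sf1  (Sf1: flow source, stroke at near end)
#1 stroke at J3  (only one effort-in slot at J3)
#2 stroke at I1  (I1: I, integral causality)
#0 stroke at J1  (J1: bond 2 brought flow, rest push out)
#3 stroke at J2  (J2: last free bond brings effort in)

β0 →J1
β1 →J3
β2 →I1
β3 →J2
β4 →Sf1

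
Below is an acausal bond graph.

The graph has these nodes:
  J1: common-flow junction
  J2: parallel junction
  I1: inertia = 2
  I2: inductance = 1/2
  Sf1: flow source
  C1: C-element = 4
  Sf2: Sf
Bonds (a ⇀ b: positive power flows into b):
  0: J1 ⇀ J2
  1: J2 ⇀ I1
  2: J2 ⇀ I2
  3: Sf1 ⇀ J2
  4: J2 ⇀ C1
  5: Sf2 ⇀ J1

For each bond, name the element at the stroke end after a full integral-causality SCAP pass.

bond 3 →Sf1  (Sf1 fixes flow; stroke at Sf1)
bond 5 →Sf2  (Sf2 fixes flow; stroke at Sf2)
bond 0 →J1  (common-f at J1 fixed by 5)
bond 1 →I1  (I1: I, integral causality)
bond 2 →I2  (prefer integral on I2)
bond 4 →J2  (closing 0-jn rule on J2)

b0 |J1
b1 |I1
b2 |I2
b3 |Sf1
b4 |J2
b5 |Sf2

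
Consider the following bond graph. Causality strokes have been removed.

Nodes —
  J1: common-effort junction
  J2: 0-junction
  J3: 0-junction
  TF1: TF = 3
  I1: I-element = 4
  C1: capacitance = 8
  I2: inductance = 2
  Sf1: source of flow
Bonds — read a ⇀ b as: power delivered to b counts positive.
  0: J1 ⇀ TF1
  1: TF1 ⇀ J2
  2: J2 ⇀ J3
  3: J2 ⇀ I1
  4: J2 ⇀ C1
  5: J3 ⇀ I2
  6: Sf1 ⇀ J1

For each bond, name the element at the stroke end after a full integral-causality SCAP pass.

#6 |Sf1  (Sf1 fixes flow; stroke at Sf1)
#0 |J1  (closing 0-jn rule on J1)
#1 |TF1  (TF TF1: opposite of bond 0)
#3 |I1  (I1: I, integral causality)
#4 |J2  (C1 integral (e out))
#2 |J3  (0-jn J2 has e-setter on 4)
#5 |I2  (J3 effort already set via bond 2)

b0 |J1
b1 |TF1
b2 |J3
b3 |I1
b4 |J2
b5 |I2
b6 |Sf1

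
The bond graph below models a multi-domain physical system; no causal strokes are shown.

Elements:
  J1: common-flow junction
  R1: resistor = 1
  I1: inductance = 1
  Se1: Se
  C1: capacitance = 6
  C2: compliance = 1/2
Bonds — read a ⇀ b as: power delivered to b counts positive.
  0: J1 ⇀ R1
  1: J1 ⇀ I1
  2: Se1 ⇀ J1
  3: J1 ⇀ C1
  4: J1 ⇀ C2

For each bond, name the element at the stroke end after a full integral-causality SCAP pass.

bond 2 stroke at J1  (source Se1 imposes e)
bond 1 stroke at I1  (I1: I, integral causality)
bond 0 stroke at J1  (1-jn J1 has f-setter on 1)
bond 3 stroke at J1  (1-jn J1 has f-setter on 1)
bond 4 stroke at J1  (common-f at J1 fixed by 1)

#0 →J1
#1 →I1
#2 →J1
#3 →J1
#4 →J1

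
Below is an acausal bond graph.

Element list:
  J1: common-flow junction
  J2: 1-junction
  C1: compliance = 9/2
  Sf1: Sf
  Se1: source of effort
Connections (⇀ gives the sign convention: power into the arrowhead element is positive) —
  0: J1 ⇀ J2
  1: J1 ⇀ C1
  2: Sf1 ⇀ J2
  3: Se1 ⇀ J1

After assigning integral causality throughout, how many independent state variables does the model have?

1  (C1 all integral)

#2 stroke→Sf1  (source Sf1 imposes f)
#3 stroke→J1  (Se1 fixes effort; stroke away)
#0 stroke→J2  (1-jn J2 has f-setter on 2)
#1 stroke→J1  (common-f at J1 fixed by 0)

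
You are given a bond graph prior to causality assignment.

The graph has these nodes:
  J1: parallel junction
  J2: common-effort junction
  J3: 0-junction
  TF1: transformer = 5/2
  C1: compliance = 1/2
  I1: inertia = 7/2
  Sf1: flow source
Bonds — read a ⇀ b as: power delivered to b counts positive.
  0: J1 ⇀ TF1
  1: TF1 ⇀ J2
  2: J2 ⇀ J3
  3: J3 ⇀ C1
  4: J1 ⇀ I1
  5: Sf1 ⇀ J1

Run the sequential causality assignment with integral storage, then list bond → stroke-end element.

#5 stroke→Sf1  (Sf1 fixes flow; stroke at Sf1)
#3 stroke→J3  (C1: C, integral causality)
#2 stroke→J2  (0-jn J3 has e-setter on 3)
#1 stroke→TF1  (J2 effort already set via bond 2)
#0 stroke→J1  (through TF1, causality passes straight; one stroke at TF1)
#4 stroke→I1  (common-e at J1 fixed by 0)

b0 |J1
b1 |TF1
b2 |J2
b3 |J3
b4 |I1
b5 |Sf1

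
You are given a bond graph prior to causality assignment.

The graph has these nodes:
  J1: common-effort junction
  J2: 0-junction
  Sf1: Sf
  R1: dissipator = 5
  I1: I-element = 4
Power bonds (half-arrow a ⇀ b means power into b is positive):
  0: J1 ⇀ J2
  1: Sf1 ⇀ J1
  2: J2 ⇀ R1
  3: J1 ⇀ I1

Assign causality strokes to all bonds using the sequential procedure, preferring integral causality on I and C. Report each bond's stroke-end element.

β1 stroke→Sf1  (source Sf1 imposes f)
β3 stroke→I1  (I1: I, integral causality)
β0 stroke→J1  (J1: last free bond brings effort in)
β2 stroke→J2  (J2: last free bond brings effort in)

β0 |J1
β1 |Sf1
β2 |J2
β3 |I1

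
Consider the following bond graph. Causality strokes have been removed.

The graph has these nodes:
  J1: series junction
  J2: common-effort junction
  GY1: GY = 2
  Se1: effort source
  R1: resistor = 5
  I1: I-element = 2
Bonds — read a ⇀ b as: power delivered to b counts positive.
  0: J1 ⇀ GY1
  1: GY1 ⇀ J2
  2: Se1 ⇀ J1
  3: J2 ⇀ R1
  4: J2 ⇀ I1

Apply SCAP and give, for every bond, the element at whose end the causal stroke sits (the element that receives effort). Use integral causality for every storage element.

#0 |GY1
#1 |GY1
#2 |J1
#3 |J2
#4 |I1

bond 2 |J1  (source Se1 imposes e)
bond 0 |GY1  (J1: last free bond brings flow in)
bond 1 |GY1  (GY1: gyrator matches bond 0)
bond 4 |I1  (I1 integral (f out))
bond 3 |J2  (J2 needs exactly one e-in)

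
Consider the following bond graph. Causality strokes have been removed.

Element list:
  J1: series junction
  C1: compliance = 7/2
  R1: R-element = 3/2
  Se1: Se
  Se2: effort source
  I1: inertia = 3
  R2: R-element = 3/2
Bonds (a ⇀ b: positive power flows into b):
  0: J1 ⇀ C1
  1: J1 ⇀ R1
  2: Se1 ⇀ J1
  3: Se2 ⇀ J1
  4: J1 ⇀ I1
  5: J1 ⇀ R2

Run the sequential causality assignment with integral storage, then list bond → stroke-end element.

b2 |J1  (Se1 (Se) sets effort on bond)
b3 |J1  (Se2 fixes effort; stroke away)
b0 |J1  (C1 outputs effort q/C1)
b4 |I1  (I1: I, integral causality)
b1 |J1  (J1: bond 4 brought flow, rest push out)
b5 |J1  (J1: bond 4 brought flow, rest push out)

#0 |J1
#1 |J1
#2 |J1
#3 |J1
#4 |I1
#5 |J1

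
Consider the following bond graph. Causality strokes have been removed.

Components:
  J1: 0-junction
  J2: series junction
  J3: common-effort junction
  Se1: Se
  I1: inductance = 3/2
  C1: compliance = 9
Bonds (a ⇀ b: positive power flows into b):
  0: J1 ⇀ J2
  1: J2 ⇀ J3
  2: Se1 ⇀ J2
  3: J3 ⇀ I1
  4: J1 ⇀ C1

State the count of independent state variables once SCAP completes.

#2 →J2  (Se1: effort source, stroke at far end)
#3 →I1  (prefer integral on I1)
#1 →J3  (only one effort-in slot at J3)
#0 →J2  (1-jn J2 has f-setter on 1)
#4 →J1  (J1: last free bond brings effort in)

2  (C1, I1 all integral)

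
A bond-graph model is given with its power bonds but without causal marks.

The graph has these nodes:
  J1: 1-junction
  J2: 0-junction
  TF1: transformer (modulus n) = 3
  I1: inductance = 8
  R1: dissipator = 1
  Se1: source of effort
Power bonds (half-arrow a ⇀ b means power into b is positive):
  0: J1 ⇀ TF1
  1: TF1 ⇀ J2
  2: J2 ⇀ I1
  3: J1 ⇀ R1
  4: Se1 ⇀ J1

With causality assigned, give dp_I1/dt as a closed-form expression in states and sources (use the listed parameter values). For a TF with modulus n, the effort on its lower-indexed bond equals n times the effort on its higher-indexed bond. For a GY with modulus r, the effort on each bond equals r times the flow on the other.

dp_I1/dt = E_Se1/3 - p_I1/72

bond 4 stroke→J1  (Se1 (Se) sets effort on bond)
bond 2 stroke→I1  (I1: I, integral causality)
bond 1 stroke→J2  (J2 needs exactly one e-in)
bond 0 stroke→TF1  (TF TF1: opposite of bond 1)
bond 3 stroke→J1  (common-f at J1 fixed by 0)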